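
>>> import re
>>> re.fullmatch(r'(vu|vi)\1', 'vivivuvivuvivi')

None

`fullmatch` succeeds only if the pattern covers the string from start to end.
Here the pattern can't cover the whole string, so the call returns None.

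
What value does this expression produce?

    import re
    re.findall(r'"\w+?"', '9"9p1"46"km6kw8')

Matches: at [1:6] → '"9p1"'.
Since nothing is captured, `findall` lists the 1 matched substring directly.

['"9p1"']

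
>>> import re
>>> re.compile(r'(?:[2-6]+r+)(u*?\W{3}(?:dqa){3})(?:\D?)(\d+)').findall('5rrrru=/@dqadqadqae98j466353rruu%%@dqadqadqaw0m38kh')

[('u=/@dqadqadqa', '98'), ('uu%%@dqadqadqa', '0')]

This matches one or more of a character in [2-6], then one or more of a literal 'r' (non-capturing group); then zero or more of the literal 'u' (lazy), then exactly 3 of a non-word character, then the literal 'dqa' repeated 3 times (captured); then optionally a non-digit (non-capturing group); then one or more of a digit (captured).
With 2 capturing groups, `findall` returns a 2-tuple per match.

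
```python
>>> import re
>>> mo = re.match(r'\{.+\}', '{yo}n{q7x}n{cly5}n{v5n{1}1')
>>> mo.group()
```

'{yo}n{q7x}n{cly5}n{v5n{1}'

With `match`, the pattern is implicitly anchored at the beginning.
The match spans [0:25] → '{yo}n{q7x}n{cly5}n{v5n{1}'.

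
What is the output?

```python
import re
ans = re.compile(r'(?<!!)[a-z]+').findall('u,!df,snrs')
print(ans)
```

Because the assertion is negative and zero-width, positions next to the forbidden text are skipped.
Matches: at [0:1] → 'u'; at [4:5] → 'f'; at [6:10] → 'snrs'.
`findall` yields the raw match text (3 of them) because the pattern has no groups.

['u', 'f', 'snrs']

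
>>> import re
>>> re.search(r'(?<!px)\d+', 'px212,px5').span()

(3, 5)

`(?!…)`/`(?<!…)` only lets a position through if the neighbouring text does NOT match; no characters are consumed.
The match spans [3:5] → '12'.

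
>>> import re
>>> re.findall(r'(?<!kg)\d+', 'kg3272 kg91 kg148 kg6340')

['272', '1', '48', '340']

The negative lookaround is zero-width — it rules out positions where the adjacent text would match, without consuming anything.
Matches: at [3:6] → '272'; at [10:11] → '1'; at [15:17] → '48'; at [21:24] → '340'.
With no groups in the pattern, `findall` gives back each whole match — 4 here.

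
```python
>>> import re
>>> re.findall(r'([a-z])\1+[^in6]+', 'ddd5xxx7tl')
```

['d']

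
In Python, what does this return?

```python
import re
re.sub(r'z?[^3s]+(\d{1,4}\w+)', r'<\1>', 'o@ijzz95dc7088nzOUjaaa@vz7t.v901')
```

Pattern: optionally a literal 'z', then one or more of any character except [3s]; then 1 to 4 of a digit, then one or more of a word character (captured).
Matches: at [0:32] → 'o@ijzz95dc7088nzOUjaaa@vz7t.v901'.
The replacement refers to a captured group, so each match is rewritten using its own captured text.

'<01>'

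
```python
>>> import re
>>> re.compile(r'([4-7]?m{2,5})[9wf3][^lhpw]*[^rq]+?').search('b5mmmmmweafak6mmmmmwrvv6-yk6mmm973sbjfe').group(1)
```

The match spans [1:20] → '5mmmmmweafak6mmmmmw'.
Captured: group 1 = '5mmmmm'.

'5mmmmm'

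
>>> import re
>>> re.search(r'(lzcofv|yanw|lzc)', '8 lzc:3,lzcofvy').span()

The match spans [2:5] → 'lzc'.

(2, 5)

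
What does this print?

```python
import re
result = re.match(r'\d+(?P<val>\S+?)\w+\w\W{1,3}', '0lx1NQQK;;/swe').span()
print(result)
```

(0, 11)

Pattern: one or more of a digit; then one or more of a non-whitespace character (lazy) (captured as 'val'); then one or more of a word character; then a word character, then 1 to 3 of a non-word character.
`re.match` won't scan ahead — the pattern has to work from the very first character.
The match spans [0:11] → '0lx1NQQK;;/'.
Captured: group 1 = 'l'.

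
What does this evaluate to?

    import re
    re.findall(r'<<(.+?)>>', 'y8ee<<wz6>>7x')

['wz6']

Matches: at [4:11] match '<<wz6>>', group 1 = 'wz6'.
One capturing group, so `findall` returns just the captured substring from the one match — 1 in all.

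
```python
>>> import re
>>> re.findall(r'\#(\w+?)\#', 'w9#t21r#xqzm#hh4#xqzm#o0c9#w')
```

['t21r', 'hh4', 'o0c9']

Walking the string: at [2:8] match '#t21r#', group 1 = 't21r'; at [12:17] match '#hh4#', group 1 = 'hh4'; at [21:27] match '#o0c9#', group 1 = 'o0c9'.
`findall` collects group 1 from each match (3 total).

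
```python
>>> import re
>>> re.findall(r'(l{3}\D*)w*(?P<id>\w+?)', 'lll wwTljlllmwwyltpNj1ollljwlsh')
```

[('lll wwTljlllmwwyltpNj', '1'), ('llljwls', 'h')]

The pattern matches exactly 3 of the literal 'l', then zero or more of a non-digit (captured); then zero or more of a literal 'w'; then one or more of a word character (lazy) (captured as 'id').
Because the quantifier is non-greedy, it stops expanding at the earliest point where the rest of the pattern can succeed.
Matches: at [0:22] match 'lll wwTljlllmwwyltpNj1', groups = ('lll wwTljlllmwwyltpNj', '1'); at [23:31] match 'llljwlsh', groups = ('llljwls', 'h').
Multiple groups make `findall` return tuples — one 2-tuple for each match.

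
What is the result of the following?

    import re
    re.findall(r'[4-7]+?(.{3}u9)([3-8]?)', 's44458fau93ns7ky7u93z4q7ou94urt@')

The pattern matches one or more of a character in [4-7] (lazy); then exactly 3 of any character, then the literal 'u9' (captured); then optionally a character in [3-8] (captured).
Matches: at [1:11] match '44458fau93', groups = ('8fau9', '3'); at [13:20] match '7ky7u93', groups = ('ky7u9', '3'); at [21:28] match '4q7ou94', groups = ('q7ou9', '4').
`findall` packs the 2 group values into a tuple for every match.

[('8fau9', '3'), ('ky7u9', '3'), ('q7ou9', '4')]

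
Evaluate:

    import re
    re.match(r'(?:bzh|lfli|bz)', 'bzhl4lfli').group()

'bzh'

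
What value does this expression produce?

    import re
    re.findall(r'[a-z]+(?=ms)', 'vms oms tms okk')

Because the assertion is zero-width, the text it checks is not consumed and won't appear in the result.
`findall` yields the raw match text (3 of them) because the pattern has no groups.

['v', 'o', 't']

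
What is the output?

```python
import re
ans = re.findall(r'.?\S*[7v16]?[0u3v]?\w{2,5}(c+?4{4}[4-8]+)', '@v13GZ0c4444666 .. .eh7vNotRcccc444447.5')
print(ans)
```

This matches optionally any character, then zero or more of a non-whitespace character, then optionally one of [7v16]; then optionally one of [0u3v]; then 2 to 5 of a word character; then one or more of a literal 'c' (lazy), then exactly 4 of the literal '4', then one or more of a character in [4-8] (captured).
`findall` collects group 1 from each match (2 total).

['c4444666', 'c444447']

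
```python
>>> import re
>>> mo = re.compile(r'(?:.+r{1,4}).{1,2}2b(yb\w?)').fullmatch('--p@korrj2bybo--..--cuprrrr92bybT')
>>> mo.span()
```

(0, 33)

`re.fullmatch` requires the pattern to consume the entire string.
The match spans [0:33] → '--p@korrj2bybo--..--cuprrrr92bybT'.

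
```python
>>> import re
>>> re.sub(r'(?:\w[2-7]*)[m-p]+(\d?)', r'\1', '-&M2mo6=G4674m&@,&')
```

'-&6=&@,&'

The pattern matches a word character, then zero or more of a character in [2-7] (non-capturing group); then one or more of a character in [m-p]; then optionally a digit (captured).
Matches: at [2:7] → 'M2mo6'; at [8:14] → 'G4674m'.
The replacement refers to a captured group, so each match is rewritten using its own captured text.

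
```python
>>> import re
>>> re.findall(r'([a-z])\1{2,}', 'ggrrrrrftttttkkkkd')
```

A backreference is literal: `\1` must see the identical characters the first group matched.
One capturing group, so `findall` returns just the captured substring from each match — 3 in all.

['r', 't', 'k']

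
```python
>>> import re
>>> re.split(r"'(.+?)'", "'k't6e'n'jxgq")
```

A non-greedy quantifier consumes as few characters as it can — just enough that the remainder of the pattern still matches from where it stops; whatever follows it matches normally.
Matches to split on: at [0:3] → "'k'"; at [6:9] → "'n'".
Because the pattern has a capturing group, `split` also inserts each captured text between the pieces.

['', 'k', 't6e', 'n', 'jxgq']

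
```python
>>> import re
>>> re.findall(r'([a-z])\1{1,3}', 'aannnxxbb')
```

`\1` has to match the exact text group 1 already captured.
Because there's exactly one group, `findall` drops the full match and keeps group 1 from each hit.

['a', 'n', 'x', 'b']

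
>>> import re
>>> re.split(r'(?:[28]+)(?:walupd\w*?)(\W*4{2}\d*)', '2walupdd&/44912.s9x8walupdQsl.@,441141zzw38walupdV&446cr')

['', '&/44912', '.s9x', '.@,441141', 'zzw3', '&446', 'cr']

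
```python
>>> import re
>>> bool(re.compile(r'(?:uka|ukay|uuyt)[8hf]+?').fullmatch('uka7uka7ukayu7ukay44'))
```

`re.fullmatch` requires the pattern to consume the entire string.
Here the string isn't matched end-to-end, so the call returns None, and `bool(None)` is False.

False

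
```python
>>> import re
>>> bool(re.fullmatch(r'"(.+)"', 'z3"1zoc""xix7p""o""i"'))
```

False

For `fullmatch`, every character of the input must be accounted for by the pattern.
Here there's no way to consume every character, so the call returns None, and `bool(None)` is False.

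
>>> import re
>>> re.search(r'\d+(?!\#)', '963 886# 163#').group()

'963'

The negative lookaround is zero-width — it rules out positions where the adjacent text would match, without consuming anything.
Unlike `match`, `search` isn't anchored — it looks for the pattern anywhere in the string.
The match spans [0:3] → '963'.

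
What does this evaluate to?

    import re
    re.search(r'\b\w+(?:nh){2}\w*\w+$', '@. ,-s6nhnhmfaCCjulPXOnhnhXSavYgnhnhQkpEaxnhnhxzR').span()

(5, 49)

This matches a word boundary (`\b`, zero-width); then one or more of a word character; then the literal 'nh' repeated 2 times, then zero or more of a word character, then one or more of a word character; then anchored at the end.
The match spans [5:49] → 's6nhnhmfaCCjulPXOnhnhXSavYgnhnhQkpEaxnhnhxzR'.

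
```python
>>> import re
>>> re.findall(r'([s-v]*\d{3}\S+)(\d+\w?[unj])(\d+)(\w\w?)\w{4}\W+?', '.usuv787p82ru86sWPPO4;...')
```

[('usuv787p8', '2ru', '86', 'sW')]

The pattern matches zero or more of a character in [s-v], then exactly 3 of a digit, then one or more of a non-whitespace character (captured); then one or more of a digit, then optionally a word character, then one of [unj] (captured); then one or more of a digit (captured); then a word character, then optionally a word character (captured); then exactly 4 of a word character, then one or more of a non-word character (lazy).
4 groups means the one result is a tuple of 4 captured strings — 1 here.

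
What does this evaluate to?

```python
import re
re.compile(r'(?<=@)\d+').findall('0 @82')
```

['82']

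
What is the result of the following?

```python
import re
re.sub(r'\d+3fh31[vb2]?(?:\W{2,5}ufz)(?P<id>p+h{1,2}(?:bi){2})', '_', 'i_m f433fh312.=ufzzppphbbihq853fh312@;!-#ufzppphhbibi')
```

Pattern: one or more of a digit; then the literal '3f', then the literal 'h31', then optionally one of [vb2]; then 2 to 5 of a non-word character, then the literal 'ufz' (non-capturing group); then one or more of a literal 'p', then 1 to 2 of a literal 'h', then the literal 'bi' repeated 2 times (captured as 'id').
Matches: at [28:53] → '853fh312@;!-#ufzppphhbibi'.
Every occurrence is swapped for '_'.

'i_m f433fh312.=ufzzppphbbihq_'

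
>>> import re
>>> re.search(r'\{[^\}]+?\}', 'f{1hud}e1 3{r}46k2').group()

`search` walks the string left to right and returns the first match it finds.
The match spans [1:7] → '{1hud}'.

'{1hud}'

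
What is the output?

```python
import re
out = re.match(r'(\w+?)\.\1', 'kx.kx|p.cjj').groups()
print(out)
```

('kx',)

`\1` is not a pattern — it's the concrete string captured by group 1, re-applied verbatim.
`match` is anchored at position 0; if the pattern doesn't fit there, it returns None.
The match spans [0:5] → 'kx.kx'.
Captured: group 1 = 'kx'.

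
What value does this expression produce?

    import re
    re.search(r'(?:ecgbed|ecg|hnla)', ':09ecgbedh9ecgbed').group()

'ecgbed'

Branches in `(...|...)` are attempted left-to-right; the first branch that allows the whole pattern to succeed is taken.
`search` walks the string left to right and returns the first match it finds.
The match spans [3:9] → 'ecgbed'.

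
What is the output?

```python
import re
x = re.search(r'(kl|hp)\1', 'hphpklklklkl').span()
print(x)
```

A backreference is literal: `\1` must see the identical characters the first group matched.
The match spans [0:4] → 'hphp'.

(0, 4)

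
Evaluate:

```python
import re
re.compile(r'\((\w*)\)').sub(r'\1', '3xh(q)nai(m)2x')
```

Matches: at [3:6] → '(q)'; at [9:12] → '(m)'.
Each match is replaced using the text its own group 1 captured.

'3xhqnaim2x'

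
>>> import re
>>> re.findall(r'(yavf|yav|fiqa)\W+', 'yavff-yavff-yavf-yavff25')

`findall` collects group 1 from the one match (1 total).

['yavf']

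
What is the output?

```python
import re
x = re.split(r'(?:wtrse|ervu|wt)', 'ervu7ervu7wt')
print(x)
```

Matches to split on: at [0:4] → 'ervu'; at [5:9] → 'ervu'; at [10:12] → 'wt'.
Each match becomes a cut point; 4 segments remain.

['', '7', '7', '']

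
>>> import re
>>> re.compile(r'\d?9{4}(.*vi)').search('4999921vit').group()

'4999921vi'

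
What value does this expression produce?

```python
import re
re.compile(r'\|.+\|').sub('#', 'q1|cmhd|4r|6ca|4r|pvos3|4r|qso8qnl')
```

'q1#qso8qnl'

Every occurrence is swapped for '#'.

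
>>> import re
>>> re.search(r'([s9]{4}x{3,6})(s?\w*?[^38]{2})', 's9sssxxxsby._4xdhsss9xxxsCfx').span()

The `?` after the quantifier makes it lazy — it takes as little as possible before letting the rest of the pattern try.
The match spans [1:11] → '9sssxxxsby'.

(1, 11)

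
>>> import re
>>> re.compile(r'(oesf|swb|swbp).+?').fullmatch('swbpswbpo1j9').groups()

('swb',)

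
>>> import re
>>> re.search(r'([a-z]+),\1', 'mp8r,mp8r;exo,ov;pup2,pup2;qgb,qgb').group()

A backreference is literal: `\1` must see the identical characters the first group matched.
The match spans [12:15] → 'o,o'.

'o,o'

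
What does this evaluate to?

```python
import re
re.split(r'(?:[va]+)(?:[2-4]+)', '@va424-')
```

The pattern matches one or more of one of [va] (non-capturing group); then one or more of a character in [2-4] (non-capturing group).
Matches to split on: at [1:6] → 'va424'.
`split` removes every match and returns the 2 fragments in between.

['@', '-']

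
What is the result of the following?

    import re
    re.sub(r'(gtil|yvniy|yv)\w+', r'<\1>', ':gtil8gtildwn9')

':<gtil>'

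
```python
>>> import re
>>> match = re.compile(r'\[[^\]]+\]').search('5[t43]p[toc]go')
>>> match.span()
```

(1, 6)

The match spans [1:6] → '[t43]'.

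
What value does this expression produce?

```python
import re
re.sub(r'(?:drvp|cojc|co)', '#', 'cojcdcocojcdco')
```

'#d##d#'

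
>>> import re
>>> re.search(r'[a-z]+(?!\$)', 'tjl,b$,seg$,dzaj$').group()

'tjl'

The negative lookahead/lookbehind blocks any match where the forbidden context is present.
The match spans [0:3] → 'tjl'.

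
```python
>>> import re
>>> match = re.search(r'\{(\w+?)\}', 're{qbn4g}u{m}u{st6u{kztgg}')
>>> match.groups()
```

('qbn4g',)

The match spans [2:9] → '{qbn4g}'.
Captured: group 1 = 'qbn4g'.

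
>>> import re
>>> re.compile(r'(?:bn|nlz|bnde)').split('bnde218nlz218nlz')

Branches in `(...|...)` are attempted left-to-right; the first branch that allows the whole pattern to succeed is taken.
`split` removes every match and returns the 4 fragments in between.

['', 'de218', '218', '']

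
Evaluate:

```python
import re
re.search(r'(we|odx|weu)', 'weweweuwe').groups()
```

('we',)

`search` walks the string left to right and returns the first match it finds.
The match spans [0:2] → 'we'.
Captured: group 1 = 'we'.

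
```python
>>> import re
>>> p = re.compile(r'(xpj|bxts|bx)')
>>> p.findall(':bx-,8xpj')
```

With a single group, `findall` returns only what that group captured — 2 items.

['bx', 'xpj']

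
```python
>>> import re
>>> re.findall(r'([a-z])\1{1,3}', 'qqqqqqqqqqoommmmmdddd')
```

['q', 'q', 'q', 'o', 'm', 'd']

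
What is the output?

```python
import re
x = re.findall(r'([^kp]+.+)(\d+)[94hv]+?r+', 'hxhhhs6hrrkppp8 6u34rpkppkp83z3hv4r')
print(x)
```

[('hxhhhs6hrrkppp8 6u34rpkppkp83z', '3')]

The pattern matches one or more of any character except [kp], then one or more of any character (captured); then one or more of a digit (captured); then one or more of one of [94hv] (lazy), then one or more of a literal 'r'.
Scanning left to right: at [0:35] match 'hxhhhs6hrrkppp8 6u34rpkppkp83z3hv4r', groups = ('hxhhhs6hrrkppp8 6u34rpkppkp83z', '3').
`findall` packs the 2 group values into a tuple for every match.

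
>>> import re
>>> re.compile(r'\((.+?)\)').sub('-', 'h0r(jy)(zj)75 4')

'h0r--75 4'

`sub` substitutes '-' at each match site.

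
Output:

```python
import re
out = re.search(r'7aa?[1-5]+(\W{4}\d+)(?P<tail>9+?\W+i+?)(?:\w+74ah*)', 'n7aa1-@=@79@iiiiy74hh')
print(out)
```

This matches the literal '7a', then optionally the literal 'a', then one or more of a character in [1-5]; then exactly 4 of a non-word character, then one or more of a digit (captured); then one or more of the literal '9' (lazy), then one or more of a non-word character, then one or more of the literal 'i' (lazy) (captured as 'tail'); then one or more of a word character, then the literal '74a', then zero or more of a literal 'h' (non-capturing group).
`re.search` scans for the first position where the pattern succeeds.
Here the pattern never matches, so the call returns None.

None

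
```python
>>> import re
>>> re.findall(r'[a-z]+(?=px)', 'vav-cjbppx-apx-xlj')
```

The positive lookaround only admits positions where the adjacent text matches; those characters stay outside the span.
Scanning left to right: at [4:8] → 'cjbp'; at [11:12] → 'a'.
With no groups in the pattern, `findall` gives back each whole match — 2 here.

['cjbp', 'a']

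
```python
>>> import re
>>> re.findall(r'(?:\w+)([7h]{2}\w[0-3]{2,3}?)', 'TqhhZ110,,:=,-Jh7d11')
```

Because the quantifier is non-greedy, it stops expanding at the earliest point where the rest of the pattern can succeed.
With a single group, `findall` returns only what that group captured — 2 items.

['hhZ11', 'h7d11']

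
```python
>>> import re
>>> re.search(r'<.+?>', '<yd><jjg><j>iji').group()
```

'<yd>'

Lazy quantifiers expand one character at a time until the remainder of the pattern can match.
`re.search` scans for the first position where the pattern succeeds.
The match spans [0:4] → '<yd>'.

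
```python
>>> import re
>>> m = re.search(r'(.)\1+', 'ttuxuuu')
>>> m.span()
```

`\1` has to match the exact text group 1 already captured.
The match spans [0:2] → 'tt'.

(0, 2)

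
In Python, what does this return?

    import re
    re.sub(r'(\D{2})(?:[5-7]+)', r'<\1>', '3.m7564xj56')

The pattern matches exactly 2 of a non-digit (captured); then one or more of a character in [5-7] (non-capturing group).
The replacement refers to a captured group, so each match is rewritten using its own captured text.

'3<.m>4<xj>'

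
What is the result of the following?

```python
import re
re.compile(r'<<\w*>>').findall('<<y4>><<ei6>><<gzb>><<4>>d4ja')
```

['<<y4>>', '<<ei6>>', '<<gzb>>', '<<4>>']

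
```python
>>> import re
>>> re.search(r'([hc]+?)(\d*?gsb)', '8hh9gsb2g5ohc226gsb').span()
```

(1, 7)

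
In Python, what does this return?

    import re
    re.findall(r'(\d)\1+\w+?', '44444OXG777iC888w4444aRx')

['4', '7', '8', '4']

A backreference is literal: `\1` must see the identical characters the first group matched.
With a single group, `findall` returns only what that group captured — 4 items.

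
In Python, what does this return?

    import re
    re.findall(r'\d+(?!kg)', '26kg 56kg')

Because the assertion is negative and zero-width, positions next to the forbidden text are skipped.
`findall` yields the raw match text (2 of them) because the pattern has no groups.

['2', '5']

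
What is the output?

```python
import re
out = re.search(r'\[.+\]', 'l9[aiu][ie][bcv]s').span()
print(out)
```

The match spans [2:16] → '[aiu][ie][bcv]'.

(2, 16)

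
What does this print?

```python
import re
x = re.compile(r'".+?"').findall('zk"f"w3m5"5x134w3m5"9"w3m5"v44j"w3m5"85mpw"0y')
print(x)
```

A non-greedy quantifier consumes as few characters as it can — just enough that the remainder of the pattern still matches from where it stops; whatever follows it matches normally.
Scanning left to right: at [2:5] → '"f"'; at [9:20] → '"5x134w3m5"'; at [21:27] → '"w3m5"'; at [31:37] → '"w3m5"'.
No capturing groups, so `findall` returns the 4 full match strings.

['"f"', '"5x134w3m5"', '"w3m5"', '"w3m5"']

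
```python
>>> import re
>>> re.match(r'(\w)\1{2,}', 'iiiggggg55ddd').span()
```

(0, 3)

`\1` is not a pattern — it's the concrete string captured by group 1, re-applied verbatim.
`re.match` only tries the pattern at the start of the string.
The match spans [0:3] → 'iii'.
Captured: group 1 = 'i'.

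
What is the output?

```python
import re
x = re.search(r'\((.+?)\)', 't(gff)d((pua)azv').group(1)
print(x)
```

Lazy quantifiers expand one character at a time until the remainder of the pattern can match.
Unlike `match`, `search` isn't anchored — it looks for the pattern anywhere in the string.
The match spans [1:6] → '(gff)'.
Captured: group 1 = 'gff'.

gff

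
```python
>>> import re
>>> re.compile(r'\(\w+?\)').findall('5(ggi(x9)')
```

['(x9)']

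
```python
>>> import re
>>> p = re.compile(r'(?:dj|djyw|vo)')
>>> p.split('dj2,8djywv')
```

Branches in `(...|...)` are attempted left-to-right; the first branch that allows the whole pattern to succeed is taken.
The string is cut at each match, leaving 3 pieces.

['', '2,8', 'ywv']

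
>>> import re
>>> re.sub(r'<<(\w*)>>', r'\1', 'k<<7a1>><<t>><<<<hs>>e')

'k7a1t<<hse'

Matches: at [1:8] → '<<7a1>>'; at [8:13] → '<<t>>'; at [15:21] → '<<hs>>'.
`\1` in the replacement pulls in group 1's text for each match.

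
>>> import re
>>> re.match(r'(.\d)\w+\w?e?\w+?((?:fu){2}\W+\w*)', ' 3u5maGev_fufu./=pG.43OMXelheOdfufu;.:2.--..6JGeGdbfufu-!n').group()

`match` is anchored at position 0; if the pattern doesn't fit there, it returns None.
The match spans [0:19] → ' 3u5maGev_fufu./=pG'.

' 3u5maGev_fufu./=pG'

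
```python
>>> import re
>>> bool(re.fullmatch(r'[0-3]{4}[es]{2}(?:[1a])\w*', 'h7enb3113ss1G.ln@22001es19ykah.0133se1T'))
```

The pattern matches exactly 4 of a character in [0-3], then exactly 2 of one of [es]; then one of [1a] (non-capturing group); then zero or more of a word character.
`re.fullmatch` is like wrapping the pattern in `^…$` (in single-line mode).
Here there's no way to consume every character, so the call returns None, and `bool(None)` is False.

False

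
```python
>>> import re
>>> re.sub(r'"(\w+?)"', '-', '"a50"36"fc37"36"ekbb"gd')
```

Matches: at [0:5] → '"a50"'; at [7:13] → '"fc37"'; at [15:21] → '"ekbb"'.
Every occurrence is swapped for '-'.

'-36-36-gd'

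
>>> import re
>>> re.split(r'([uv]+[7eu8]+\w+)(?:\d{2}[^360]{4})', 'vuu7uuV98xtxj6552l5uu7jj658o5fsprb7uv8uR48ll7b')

This matches one or more of one of [uv], then one or more of one of [7eu8], then one or more of a word character (captured); then exactly 2 of a digit, then exactly 4 of any character except [360] (non-capturing group).
Matches to split on: at [0:46] → 'vuu7uuV98xtxj6552l5uu7jj658o5fsprb7uv8uR48ll7b'.
The group in the pattern means `split` returns the separators' captures alongside the pieces.

['', 'vuu7uuV98xtxj6552l5uu7jj658o5fsprb7uv8uR', '']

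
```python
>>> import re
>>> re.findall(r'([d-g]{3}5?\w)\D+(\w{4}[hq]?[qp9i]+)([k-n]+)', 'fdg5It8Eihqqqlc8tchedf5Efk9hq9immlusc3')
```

[('fdg5I', '8Eihqqq', 'l'), ('edf5E', '9hq9i', 'mml')]

Pattern: exactly 3 of a character in [d-g], then optionally a literal '5', then a word character (captured); then one or more of a non-digit; then exactly 4 of a word character, then optionally one of [hq], then one or more of one of [qp9i] (captured); then one or more of a character in [k-n] (captured).
Matches: at [0:14] match 'fdg5It8Eihqqql', groups = ('fdg5I', '8Eihqqq', 'l'); at [19:34] match 'edf5Efk9hq9imml', groups = ('edf5E', '9hq9i', 'mml').
`findall` packs the 3 group values into a tuple for every match.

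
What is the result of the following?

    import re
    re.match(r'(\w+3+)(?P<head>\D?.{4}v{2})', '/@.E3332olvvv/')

None

With `match`, the pattern is implicitly anchored at the beginning.
Here the pattern fails at index 0, so the call returns None.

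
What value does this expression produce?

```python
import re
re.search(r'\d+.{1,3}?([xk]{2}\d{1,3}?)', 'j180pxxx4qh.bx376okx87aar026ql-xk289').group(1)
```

The match spans [1:9] → '180pxxx4'.
Captured: group 1 = 'xx4'.

'xx4'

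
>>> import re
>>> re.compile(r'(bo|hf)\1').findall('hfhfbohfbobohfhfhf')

['hf', 'bo', 'hf']

A backreference is literal: `\1` must see the identical characters the first group matched.
Walking the string: at [0:4] match 'hfhf', group 1 = 'hf'; at [8:12] match 'bobo', group 1 = 'bo'; at [12:16] match 'hfhf', group 1 = 'hf'.
With a single group, `findall` returns only what that group captured — 3 items.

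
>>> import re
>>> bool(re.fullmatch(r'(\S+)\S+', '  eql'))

False

The pattern matches one or more of a non-whitespace character (captured); then one or more of a non-whitespace character.
`fullmatch` succeeds only if the pattern covers the string from start to end.
Here the pattern can't cover the whole string, so the call returns None, and `bool(None)` is False.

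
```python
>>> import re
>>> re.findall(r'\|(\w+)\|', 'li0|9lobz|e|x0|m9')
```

['9lobz', 'x0']

`findall` collects group 1 from each match (2 total).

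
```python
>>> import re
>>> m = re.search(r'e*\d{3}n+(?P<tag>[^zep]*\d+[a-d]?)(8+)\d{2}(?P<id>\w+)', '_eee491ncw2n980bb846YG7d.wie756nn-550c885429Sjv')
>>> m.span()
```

Pattern: zero or more of a literal 'e', then exactly 3 of a digit, then one or more of a literal 'n'; then zero or more of any character except [zep], then one or more of a digit, then optionally a character in [a-d] (captured as 'tag'); then one or more of a literal '8' (captured); then exactly 2 of a digit; then one or more of a word character (captured as 'id').
The match spans [27:47] → 'e756nn-550c885429Sjv'.

(27, 47)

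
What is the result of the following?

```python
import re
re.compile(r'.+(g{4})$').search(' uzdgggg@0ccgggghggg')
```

None

Here no position works, so the call returns None.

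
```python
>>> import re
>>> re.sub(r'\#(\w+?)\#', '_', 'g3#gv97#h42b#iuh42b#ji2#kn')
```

Matches: at [2:8] → '#gv97#'; at [12:20] → '#iuh42b#'.
Each match is replaced by '_'.

'g3_h42b_ji2#kn'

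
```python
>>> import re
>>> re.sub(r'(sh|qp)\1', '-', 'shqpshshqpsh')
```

'shqp-qpsh'

`\1` has to match the exact text group 1 already captured.
Matches: at [4:8] → 'shsh'.
Each match is replaced by '-'.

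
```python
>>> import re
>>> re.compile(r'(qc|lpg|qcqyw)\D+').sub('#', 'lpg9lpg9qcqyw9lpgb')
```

Matches: at [8:13] → 'qcqyw'; at [14:18] → 'lpgb'.
Each match is replaced by '#'.

'lpg9lpg9#9#'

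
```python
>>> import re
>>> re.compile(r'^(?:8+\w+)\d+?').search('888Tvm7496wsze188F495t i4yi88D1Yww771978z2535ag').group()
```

'888Tvm7496wsze188F495'

Pattern: anchored at the start of the string; then one or more of the literal '8', then one or more of a word character (non-capturing group); then one or more of a digit (lazy).
The match spans [0:21] → '888Tvm7496wsze188F495'.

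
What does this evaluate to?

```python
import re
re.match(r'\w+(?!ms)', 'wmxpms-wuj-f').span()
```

(0, 6)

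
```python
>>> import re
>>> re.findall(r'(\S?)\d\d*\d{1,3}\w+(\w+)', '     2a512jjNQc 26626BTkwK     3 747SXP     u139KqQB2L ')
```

[('a', 'c'), ('2', 'K'), ('7', 'P'), ('u', 'L')]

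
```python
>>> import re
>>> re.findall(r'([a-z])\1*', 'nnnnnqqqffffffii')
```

['n', 'q', 'f', 'i']

A backreference is literal: `\1` must see the identical characters the first group matched.
Walking the string: at [0:5] match 'nnnnn', group 1 = 'n'; at [5:8] match 'qqq', group 1 = 'q'; at [8:14] match 'ffffff', group 1 = 'f'; at [14:16] match 'ii', group 1 = 'i'.
With a single group, `findall` returns only what that group captured — 4 items.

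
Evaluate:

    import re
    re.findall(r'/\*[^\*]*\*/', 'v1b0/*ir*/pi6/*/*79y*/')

['/*ir*/', '/*79y*/']

`findall` yields the raw match text (2 of them) because the pattern has no groups.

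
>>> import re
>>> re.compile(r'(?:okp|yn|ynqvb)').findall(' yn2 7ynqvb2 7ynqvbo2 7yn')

The regex engine tests alternatives in the order written; an earlier branch that matches wins even if a later one would match more.
With no groups in the pattern, `findall` gives back each whole match — 4 here.

['yn', 'yn', 'yn', 'yn']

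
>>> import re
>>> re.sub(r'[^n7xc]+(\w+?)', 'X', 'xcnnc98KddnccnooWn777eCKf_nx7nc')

'xcnncXccnX777Xx7nc'

This matches one or more of any character except [n7xc]; then one or more of a word character (lazy) (captured).
Each match is replaced by 'X'.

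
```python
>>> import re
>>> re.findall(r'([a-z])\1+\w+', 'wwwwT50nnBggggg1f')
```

['w']

After group 1 captures some text, `\1` only succeeds where that same text appears again.
With a single group, `findall` returns only what that group captured — 1 item.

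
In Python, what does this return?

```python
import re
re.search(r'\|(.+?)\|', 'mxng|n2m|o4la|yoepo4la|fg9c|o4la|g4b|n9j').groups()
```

`re.search` scans for the first position where the pattern succeeds.
The match spans [4:9] → '|n2m|'.
Captured: group 1 = 'n2m'.

('n2m',)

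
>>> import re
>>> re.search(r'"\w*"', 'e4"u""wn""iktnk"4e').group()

`search` walks the string left to right and returns the first match it finds.
The match spans [2:5] → '"u"'.

'"u"'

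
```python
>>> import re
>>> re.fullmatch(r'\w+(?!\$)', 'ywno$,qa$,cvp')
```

`re.fullmatch` requires the pattern to consume the entire string.
Here the pattern can't cover the whole string, so the call returns None.

None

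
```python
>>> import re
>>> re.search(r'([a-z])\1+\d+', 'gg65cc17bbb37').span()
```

(0, 4)

`\1` is not a pattern — it's the concrete string captured by group 1, re-applied verbatim.
The match spans [0:4] → 'gg65'.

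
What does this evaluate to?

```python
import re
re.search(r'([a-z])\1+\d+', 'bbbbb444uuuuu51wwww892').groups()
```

('b',)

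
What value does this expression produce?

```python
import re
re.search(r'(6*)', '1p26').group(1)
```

''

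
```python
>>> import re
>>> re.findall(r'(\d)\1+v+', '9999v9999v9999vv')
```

['9', '9', '9']

The backreference `\1` re-matches whatever the first group consumed, character for character.
Walking the string: at [0:5] match '9999v', group 1 = '9'; at [5:10] match '9999v', group 1 = '9'; at [10:16] match '9999vv', group 1 = '9'.
Because there's exactly one group, `findall` drops the full match and keeps group 1 from each hit.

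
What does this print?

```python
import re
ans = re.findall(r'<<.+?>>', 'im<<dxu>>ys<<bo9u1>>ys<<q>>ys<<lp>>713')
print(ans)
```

Lazy quantifiers expand one character at a time until the remainder of the pattern can match.
With no groups in the pattern, `findall` gives back each whole match — 4 here.

['<<dxu>>', '<<bo9u1>>', '<<q>>', '<<lp>>']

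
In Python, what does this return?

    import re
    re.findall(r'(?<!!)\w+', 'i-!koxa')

['i', 'oxa']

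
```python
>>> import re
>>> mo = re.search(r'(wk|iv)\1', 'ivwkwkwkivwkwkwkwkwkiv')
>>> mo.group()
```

The backreference `\1` re-matches whatever the first group consumed, character for character.
`re.search` tries every starting position until one works.
The match spans [2:6] → 'wkwk'.
Captured: group 1 = 'wk'.

'wkwk'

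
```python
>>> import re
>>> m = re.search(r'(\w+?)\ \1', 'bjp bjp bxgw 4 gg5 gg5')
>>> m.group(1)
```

'bjp'

After group 1 captures some text, `\1` only succeeds where that same text appears again.
`search` walks the string left to right and returns the first match it finds.
The match spans [0:7] → 'bjp bjp'.
Captured: group 1 = 'bjp'.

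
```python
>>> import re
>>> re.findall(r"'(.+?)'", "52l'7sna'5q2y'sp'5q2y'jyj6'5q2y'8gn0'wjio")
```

Walking the string: at [3:9] match "'7sna'", group 1 = '7sna'; at [13:17] match "'sp'", group 1 = 'sp'; at [21:27] match "'jyj6'", group 1 = 'jyj6'; at [31:37] match "'8gn0'", group 1 = '8gn0'.
`findall` collects group 1 from each match (4 total).

['7sna', 'sp', 'jyj6', '8gn0']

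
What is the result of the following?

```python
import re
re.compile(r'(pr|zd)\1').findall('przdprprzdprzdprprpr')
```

['pr', 'pr']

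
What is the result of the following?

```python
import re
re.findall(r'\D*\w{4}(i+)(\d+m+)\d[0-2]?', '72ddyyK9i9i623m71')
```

[('i', '623m')]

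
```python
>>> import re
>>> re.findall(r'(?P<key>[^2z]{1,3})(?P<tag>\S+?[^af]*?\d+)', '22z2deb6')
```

[('de', 'b6')]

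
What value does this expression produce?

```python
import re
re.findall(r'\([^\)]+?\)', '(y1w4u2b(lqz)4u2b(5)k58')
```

`findall` yields the raw match text (2 of them) because the pattern has no groups.

['(y1w4u2b(lqz)', '(5)']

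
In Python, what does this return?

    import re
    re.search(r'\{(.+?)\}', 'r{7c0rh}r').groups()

('7c0rh',)

The match spans [1:8] → '{7c0rh}'.
Captured: group 1 = '7c0rh'.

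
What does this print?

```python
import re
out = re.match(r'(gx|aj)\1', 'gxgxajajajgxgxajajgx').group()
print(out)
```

The backreference `\1` re-matches whatever the first group consumed, character for character.
With `match`, the pattern is implicitly anchored at the beginning.
The match spans [0:4] → 'gxgx'.
Captured: group 1 = 'gx'.

gxgx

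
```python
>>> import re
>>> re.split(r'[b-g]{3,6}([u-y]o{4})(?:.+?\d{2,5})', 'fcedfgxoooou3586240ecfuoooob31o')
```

The pattern matches 3 to 6 of a character in [b-g]; then a character in [u-y], then exactly 4 of the literal 'o' (captured); then one or more of any character (lazy), then 2 to 5 of a digit (non-capturing group).
With a capturing group present, the delimiter's captured portion is kept in the result list.

['', 'xoooo', '40', 'uoooo', 'o']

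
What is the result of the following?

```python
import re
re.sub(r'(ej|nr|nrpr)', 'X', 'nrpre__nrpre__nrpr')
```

Branches in `(...|...)` are attempted left-to-right; the first branch that allows the whole pattern to succeed is taken.
Matches: at [0:2] → 'nr'; at [7:9] → 'nr'; at [14:16] → 'nr'.
Each match is replaced by 'X'.

'Xpre__Xpre__Xpr'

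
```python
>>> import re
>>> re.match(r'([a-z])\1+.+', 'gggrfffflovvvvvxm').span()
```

(0, 17)

`\1` is not a pattern — it's the concrete string captured by group 1, re-applied verbatim.
`re.match` won't scan ahead — the pattern has to work from the very first character.
The match spans [0:17] → 'gggrfffflovvvvvxm'.
Captured: group 1 = 'g'.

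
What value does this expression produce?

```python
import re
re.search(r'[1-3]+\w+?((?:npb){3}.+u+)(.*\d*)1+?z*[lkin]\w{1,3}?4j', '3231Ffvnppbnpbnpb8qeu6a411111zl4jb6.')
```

None

This matches one or more of a character in [1-3], then one or more of a word character (lazy); then the literal 'npb' repeated 3 times, then one or more of any character, then one or more of a literal 'u' (captured); then zero or more of any character, then zero or more of a digit (captured); then one or more of the literal '1' (lazy), then zero or more of the literal 'z'; then one of [lkin], then 1 to 3 of a word character (lazy), then the literal '4j'.
`re.search` tries every starting position until one works.
Here no position works, so the call returns None.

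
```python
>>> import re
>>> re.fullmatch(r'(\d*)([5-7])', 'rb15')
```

For `fullmatch`, every character of the input must be accounted for by the pattern.
Here the string isn't matched end-to-end, so the call returns None.

None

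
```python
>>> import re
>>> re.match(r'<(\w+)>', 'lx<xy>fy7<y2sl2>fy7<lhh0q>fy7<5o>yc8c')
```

None

`match` is anchored at position 0; if the pattern doesn't fit there, it returns None.
Here position 0 doesn't satisfy it, so the call returns None.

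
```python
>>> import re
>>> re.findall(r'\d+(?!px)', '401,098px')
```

['401', '09']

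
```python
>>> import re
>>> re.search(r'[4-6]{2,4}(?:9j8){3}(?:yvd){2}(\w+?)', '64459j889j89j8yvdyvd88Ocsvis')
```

The pattern matches 2 to 4 of a character in [4-6], then the literal '9j8' repeated 3 times, then the literal 'yvd' repeated 2 times; then one or more of a word character (lazy) (captured).
`re.search` scans for the first position where the pattern succeeds.
Here the pattern never matches, so the call returns None.

None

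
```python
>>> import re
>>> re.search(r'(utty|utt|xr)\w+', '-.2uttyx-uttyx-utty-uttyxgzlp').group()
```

'uttyx'

The match spans [3:8] → 'uttyx'.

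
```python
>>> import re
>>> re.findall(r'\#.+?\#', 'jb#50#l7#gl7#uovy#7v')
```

['#50#', '#gl7#']

A non-greedy quantifier consumes as few characters as it can — just enough that the remainder of the pattern still matches from where it stops; whatever follows it matches normally.
Walking the string: at [2:6] → '#50#'; at [8:13] → '#gl7#'.
Since nothing is captured, `findall` lists the 2 matched substrings directly.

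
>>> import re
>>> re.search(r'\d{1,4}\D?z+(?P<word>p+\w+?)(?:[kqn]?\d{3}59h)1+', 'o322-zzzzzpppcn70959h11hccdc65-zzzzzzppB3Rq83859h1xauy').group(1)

'pppc'

The match spans [1:23] → '322-zzzzzpppcn70959h11'.
Captured: group 1 = 'pppc'.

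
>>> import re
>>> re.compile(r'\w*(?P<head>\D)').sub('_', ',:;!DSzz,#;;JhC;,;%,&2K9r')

'_______________'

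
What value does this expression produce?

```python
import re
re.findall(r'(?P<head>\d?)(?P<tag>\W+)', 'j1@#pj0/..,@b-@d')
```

With 2 capturing groups, `findall` returns a 2-tuple per match.

[('1', '@#'), ('0', '/..,@'), ('', '-@')]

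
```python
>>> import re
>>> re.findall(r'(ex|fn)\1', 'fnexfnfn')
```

The backreference `\1` re-matches whatever the first group consumed, character for character.
Scanning left to right: at [4:8] match 'fnfn', group 1 = 'fn'.
With a single group, `findall` returns only what that group captured — 1 item.

['fn']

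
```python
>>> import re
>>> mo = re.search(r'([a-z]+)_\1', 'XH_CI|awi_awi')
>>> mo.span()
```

(6, 13)

A backreference is literal: `\1` must see the identical characters the first group matched.
Unlike `match`, `search` isn't anchored — it looks for the pattern anywhere in the string.
The match spans [6:13] → 'awi_awi'.
Captured: group 1 = 'awi'.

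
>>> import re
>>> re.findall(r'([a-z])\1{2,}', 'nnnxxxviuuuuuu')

['n', 'x', 'u']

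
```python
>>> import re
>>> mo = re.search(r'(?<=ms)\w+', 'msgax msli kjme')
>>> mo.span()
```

Because the assertion is zero-width, the text it checks is not consumed and won't appear in the result.
`re.search` tries every starting position until one works.
The match spans [2:5] → 'gax'.

(2, 5)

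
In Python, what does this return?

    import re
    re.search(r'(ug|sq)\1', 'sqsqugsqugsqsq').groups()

('sq',)

The backreference `\1` re-matches whatever the first group consumed, character for character.
Unlike `match`, `search` isn't anchored — it looks for the pattern anywhere in the string.
The match spans [0:4] → 'sqsq'.
Captured: group 1 = 'sq'.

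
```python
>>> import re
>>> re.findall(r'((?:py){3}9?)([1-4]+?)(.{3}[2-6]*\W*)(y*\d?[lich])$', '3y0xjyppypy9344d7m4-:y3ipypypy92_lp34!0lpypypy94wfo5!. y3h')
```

This matches the literal 'py' repeated 3 times, then optionally the literal '9' (captured); then one or more of a character in [1-4] (lazy) (captured); then exactly 3 of any character, then zero or more of a character in [2-6], then zero or more of a non-word character (captured); then zero or more of a literal 'y', then optionally a digit, then one of [lich] (captured); then anchored at the end.
Walking the string: at [40:58] match 'pypypy94wfo5!. y3h', groups = ('pypypy9', '4', 'wfo5!. ', 'y3h').
4 groups means the one result is a tuple of 4 captured strings — 1 here.

[('pypypy9', '4', 'wfo5!. ', 'y3h')]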